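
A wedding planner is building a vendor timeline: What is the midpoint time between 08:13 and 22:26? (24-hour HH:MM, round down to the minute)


Start time: 08:13 = 493 minutes from midnight
End time: 22:26 = 1346 minutes from midnight
Sum: 493 + 1346 = 1839
Midpoint: 1839 / 2 = 919 minutes
Convert: 919 / 60 = 15 hours, 19 minutes
Result: 15:19

15:19


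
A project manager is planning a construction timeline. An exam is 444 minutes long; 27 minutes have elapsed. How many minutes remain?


Total budget: 444 minutes
Time used: 27 minutes
Remaining: 444 - 27 = 417 minutes
Percent used: 6.1%
Percent remaining: 93.9%

417


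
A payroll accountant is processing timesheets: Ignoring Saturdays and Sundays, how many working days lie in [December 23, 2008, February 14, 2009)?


Start: 2008-12-23 (Tuesday)
End (exclusive): 2009-02-14 (Saturday)
Total calendar days: 53
Full weeks: 53 // 7 = 7 -> 35 weekdays
Remaining 4 days starting on Tuesday:
  Tue(w), Wed(w), Thu(w), Fri(w) -> 4 weekdays
Total business days: 35 + 4 = 39

39


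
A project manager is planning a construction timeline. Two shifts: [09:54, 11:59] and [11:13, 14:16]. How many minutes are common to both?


Interval A: [594, 719] minutes from midnight
Interval B: [673, 856] minutes from midnight
Overlap start = max(594, 673) = 673
Overlap end = min(719, 856) = 719
Overlap = 719 - 673 = 46 minutes

46


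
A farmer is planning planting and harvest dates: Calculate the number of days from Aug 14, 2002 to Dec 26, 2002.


Start date: 2002-08-14
End date: 2002-12-26
Aug 2002: +18 days
Sep 2002: +30 days
Oct 2002: +31 days
Nov 2002: +30 days
Dec 2002: +25 days
Total: 134 days

134


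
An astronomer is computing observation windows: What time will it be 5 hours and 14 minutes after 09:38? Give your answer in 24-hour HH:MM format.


Start time: 09:38
Adding: 5 hours 14 minutes
Minutes: 38 + 14 = 52
Hours: 9 + 5 + 0 = 14
Result: 14:52

14:52


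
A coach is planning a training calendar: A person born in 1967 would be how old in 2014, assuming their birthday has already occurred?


Birth year: 1967
Current year: 2014
Age = current year - birth year
Age = 2014 - 1967 = 47

47


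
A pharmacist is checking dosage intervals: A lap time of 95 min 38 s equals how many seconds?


Minutes: 95
Seconds: 38
Convert minutes to seconds: 95 x 60 = 5700
Add remaining seconds: 5700 + 38 = 5738

5738


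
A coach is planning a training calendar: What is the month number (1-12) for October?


Calendar month order:
9. September
10. October <--
11. November
October is month number 10

10


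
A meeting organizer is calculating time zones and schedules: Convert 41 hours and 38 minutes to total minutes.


Hours: 41
Extra minutes: 38
Minutes per hour: 60
Hours to minutes: 41 x 60 = 2460
Total: 2460 + 38 = 2498

2498


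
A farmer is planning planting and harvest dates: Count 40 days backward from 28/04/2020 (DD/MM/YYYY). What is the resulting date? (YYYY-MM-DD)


Start: 2020-04-28
Subtracting 40 days
Days already passed in April: 28
After going back through April: 12 more days to subtract
March 2020 has 31 days, need 12
Result: 2020-03-19

2020-03-19


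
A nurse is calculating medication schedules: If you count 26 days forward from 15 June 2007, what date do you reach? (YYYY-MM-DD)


Start: 2007-06-15
Adding 26 days
Days remaining in June: 15
After June: 11 days still to add
July 2007 has 31 days, need 11
Result: 2007-07-11

2007-07-11


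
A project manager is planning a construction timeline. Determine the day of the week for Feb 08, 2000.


Date: 2000-02-08
January 1, 2000 is a Saturday
Day of year: 39
Offset from Jan 1: 38 days
38 mod 7 = 3
Result: Tuesday

Tuesday


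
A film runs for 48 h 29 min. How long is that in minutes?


Hours: 48
Minutes: 29
Convert hours to minutes: 48 x 60 = 2880
Add remaining minutes: 2880 + 29 = 2909

2909


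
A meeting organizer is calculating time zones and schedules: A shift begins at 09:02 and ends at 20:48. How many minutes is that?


Start time: 09:02 = 542 minutes from midnight
End time: 20:48 = 1248 minutes from midnight
Difference: 1248 - 542 = 706 minutes
That is 11 hours and 46 minutes

706


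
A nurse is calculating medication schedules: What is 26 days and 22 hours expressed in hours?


Days: 26
Extra hours: 22
Hours per day: 24
Days to hours: 26 x 24 = 624
Total: 624 + 22 = 646

646


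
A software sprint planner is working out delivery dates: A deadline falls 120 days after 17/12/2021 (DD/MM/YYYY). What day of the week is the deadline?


Start: 2021-12-17 (Friday)
Step 1 - find target date: add 120 days
  2021-12-17 + 120 days = 2022-04-16
Step 2 - day of week:
  120 mod 7 = 1
  Friday + 1 days -> Saturday
Result: Saturday (2022-04-16)

Saturday


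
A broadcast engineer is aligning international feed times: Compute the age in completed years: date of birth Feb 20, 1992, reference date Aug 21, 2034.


Birth: 1992-02-20
Reference: 2034-08-21
Year difference: 2034 - 1992 = 42
Has birthday (02-20) occurred by 08-21? Yes
Age in full years: 42

42


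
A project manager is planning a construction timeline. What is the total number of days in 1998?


Year: 1998
Check leap year rules:
Divisible by 4? No
1998 is not a leap year
Days: 365

365


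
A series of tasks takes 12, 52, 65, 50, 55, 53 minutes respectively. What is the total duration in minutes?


Durations: 12, 52, 65, 50, 55, 53
Running sum: 12
+ 52 = 64
+ 65 = 129
+ 50 = 179
+ 55 = 234
+ 53 = 287
Total duration: 287 minutes
That is 4 hours and 47 minutes

287


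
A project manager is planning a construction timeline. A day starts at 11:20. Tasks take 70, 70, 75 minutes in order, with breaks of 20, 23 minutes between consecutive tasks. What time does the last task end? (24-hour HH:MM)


Start: 11:20 = 680 min from midnight
  after task 1 (70 min): 12:30
  after break (20 min): 12:50
  after task 2 (70 min): 14:00
  after break (23 min): 14:23
  after task 3 (75 min): 15:38
Total elapsed: 258 minutes
End time: 15:38

15:38


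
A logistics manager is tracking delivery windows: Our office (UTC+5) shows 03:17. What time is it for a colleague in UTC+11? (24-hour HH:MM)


Local time: 03:17 at UTC+5 (offset 5h)
Target zone: UTC+11 (offset 11h)
Difference: 11 - (5) = 6 hours
Calculation: 3 + (6) = 9
Result: 09:17

09:17


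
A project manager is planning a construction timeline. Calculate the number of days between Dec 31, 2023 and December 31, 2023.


Start: December 31, 2023
End: December 31, 2023
Days left in December: 0
Total: 0 days

0


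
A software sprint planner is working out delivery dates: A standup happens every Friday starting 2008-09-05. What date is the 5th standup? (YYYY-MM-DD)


First occurrence: 2008-09-05 (occurrence 1)
Each occurrence is 7 days after the previous.
Occurrence 5 is 4 weeks after the first.
4 weeks = 28 days
2008-09-05 + 28 days = 2008-10-03

2008-10-03


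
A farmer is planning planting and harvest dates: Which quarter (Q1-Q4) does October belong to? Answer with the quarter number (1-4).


Month: October (month 10)
Q1: January-March (months 1-3)
Q2: April-June (months 4-6)
Q3: July-September (months 7-9)
Q4: October-December (months 10-12)
Month 10 falls in Q4

4


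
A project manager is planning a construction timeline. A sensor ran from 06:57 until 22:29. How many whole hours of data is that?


Start: 06:57
End: 22:29
Hour difference: 22 - 6 = 16 hours
Minute difference: 29 - 57 = -28 minutes
Total minutes: 932
Complete hours: 932 / 60 = 15 (remainder 32)

15


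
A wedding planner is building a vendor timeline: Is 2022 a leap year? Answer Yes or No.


Year: 2022
Divisible by 4? 2022 / 4 = 505.5 -> No
Not divisible by 4, so NOT a leap year

No


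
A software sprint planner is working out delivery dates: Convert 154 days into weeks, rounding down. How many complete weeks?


Total days: 154
Days per week: 7
Division: 154 / 7 = 22 remainder 0
Complete weeks: 22
Remaining days: 0

22


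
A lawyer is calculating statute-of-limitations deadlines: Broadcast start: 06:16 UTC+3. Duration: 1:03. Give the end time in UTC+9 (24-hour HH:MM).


Start: 06:16 in UTC+3
Step 1 - add duration:
  minutes: 16 + 3 = 19
  hours: 6 + 1 + 0 = 7
  end in UTC+3: 07:19
Step 2 - convert UTC+3 -> UTC+9:
  offset difference: 9 - (3) = 6 hours
  7 + (6) = 13 -> mod 24 = 13
Result: 13:19 in UTC+9

13:19


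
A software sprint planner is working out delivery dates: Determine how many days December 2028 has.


Month: December
Year: 2028
December is a 31-day month
Total: 31 days

31


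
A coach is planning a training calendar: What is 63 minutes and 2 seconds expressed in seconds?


Minutes: 63
Extra seconds: 2
Seconds per minute: 60
Minutes to seconds: 63 x 60 = 3780
Total: 3780 + 2 = 3782

3782


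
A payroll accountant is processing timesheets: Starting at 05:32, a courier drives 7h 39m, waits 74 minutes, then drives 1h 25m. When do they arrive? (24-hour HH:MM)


Depart: 05:32
Leg 1: +459 min -> 13:11
Layover: +74 min -> 14:25
Leg 2: +85 min -> 15:50
Total travel: 618 minutes = 10h 18m
Arrival: 15:50

15:50


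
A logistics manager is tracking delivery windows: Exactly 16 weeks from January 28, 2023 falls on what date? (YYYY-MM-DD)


Start: 2023-01-28
Weeks to add: 16
Convert to days: 16 x 7 = 112 days
Add 112 days to 2023-01-28
Result: 2023-05-20

2023-05-20


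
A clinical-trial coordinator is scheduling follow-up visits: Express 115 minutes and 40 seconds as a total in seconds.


Minutes: 115
Seconds: 40
Convert minutes to seconds: 115 x 60 = 6900
Add remaining seconds: 6900 + 40 = 6940

6940


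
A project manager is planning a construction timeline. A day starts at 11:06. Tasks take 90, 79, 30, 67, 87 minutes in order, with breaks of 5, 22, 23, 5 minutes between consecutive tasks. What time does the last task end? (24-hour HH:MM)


Start: 11:06 = 666 min from midnight
  after task 1 (90 min): 12:36
  after break (5 min): 12:41
  after task 2 (79 min): 14:00
  after break (22 min): 14:22
  after task 3 (30 min): 14:52
  after break (23 min): 15:15
  after task 4 (67 min): 16:22
  after break (5 min): 16:27
  after task 5 (87 min): 17:54
Total elapsed: 408 minutes
End time: 17:54

17:54


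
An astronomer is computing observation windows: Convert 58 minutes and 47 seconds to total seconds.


Minutes: 58
Extra seconds: 47
Seconds per minute: 60
Minutes to seconds: 58 x 60 = 3480
Total: 3480 + 47 = 3527

3527


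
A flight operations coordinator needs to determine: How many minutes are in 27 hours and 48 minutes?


Hours: 27
Minutes: 48
Convert hours to minutes: 27 x 60 = 1620
Add remaining minutes: 1620 + 48 = 1668

1668


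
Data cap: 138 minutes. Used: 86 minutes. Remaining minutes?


Total budget: 138 minutes
Time used: 86 minutes
Remaining: 138 - 86 = 52 minutes
Percent used: 62.3%
Percent remaining: 37.7%

52


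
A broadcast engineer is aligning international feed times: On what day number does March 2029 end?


Month: March
Year: 2029
March is a 31-day month
Total: 31 days

31


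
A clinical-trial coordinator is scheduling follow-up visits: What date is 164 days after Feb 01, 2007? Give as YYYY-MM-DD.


Start: 2007-02-01
Adding 164 days
Days remaining in February: 27
After February: 137 days still to add
March 2007: 31 days, 106 remaining
April 2007: 30 days, 76 remaining
May 2007: 31 days, 45 remaining
June 2007: 30 days, 15 remaining
Result: 2007-07-15

2007-07-15


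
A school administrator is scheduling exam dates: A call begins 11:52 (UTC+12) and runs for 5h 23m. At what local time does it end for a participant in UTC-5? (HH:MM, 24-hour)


Start: 11:52 in UTC+12
Step 1 - add duration:
  minutes: 52 + 23 = 75 (carry 1h)
  hours: 11 + 5 + 1 = 17
  end in UTC+12: 17:15
Step 2 - convert UTC+12 -> UTC-5:
  offset difference: -5 - (12) = -17 hours
  17 + (-17) = 0 -> mod 24 = 0
Result: 00:15 in UTC-5

00:15


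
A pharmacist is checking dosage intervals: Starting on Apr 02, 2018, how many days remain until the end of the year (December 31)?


Start: April 02, 2018
End: December 31, 2018
Days left in April: 28
May: 31
June: 30
July: 31
August: 31
... plus remaining months
Sum of remaining months: 245
Total: 28 + 245 = 273

273


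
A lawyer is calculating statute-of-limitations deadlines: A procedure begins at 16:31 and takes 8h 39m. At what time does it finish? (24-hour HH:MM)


Start time: 16:31
Adding: 8 hours 39 minutes
Minutes: 31 + 39 = 70
Minute overflow: 70 >= 60, so carry 1 hour, minutes = 10
Hours: 16 + 8 + 1 = 25
Hour wraparound: 25 mod 24 = 1
Result: 01:10

01:10


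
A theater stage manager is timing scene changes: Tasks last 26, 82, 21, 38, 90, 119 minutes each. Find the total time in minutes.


Durations: 26, 82, 21, 38, 90, 119
Running sum: 26
+ 82 = 108
+ 21 = 129
+ 38 = 167
+ 90 = 257
+ 119 = 376
Total duration: 376 minutes
That is 6 hours and 16 minutes

376


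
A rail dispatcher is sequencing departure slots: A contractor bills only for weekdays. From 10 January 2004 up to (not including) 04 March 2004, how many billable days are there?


Start: 2004-01-10 (Saturday)
End (exclusive): 2004-03-04 (Thursday)
Total calendar days: 54
Full weeks: 54 // 7 = 7 -> 35 weekdays
Remaining 5 days starting on Saturday:
  Sat(-), Sun(-), Mon(w), Tue(w), Wed(w) -> 3 weekdays
Total business days: 35 + 3 = 38

38


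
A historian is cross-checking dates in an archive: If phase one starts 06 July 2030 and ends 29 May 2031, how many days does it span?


Start date: 2030-07-06
End date: 2031-05-29
Jul 2030: +26 days
Aug 2030: +31 days
Sep 2030: +30 days
... (8 more months)
Total: 327 days

327


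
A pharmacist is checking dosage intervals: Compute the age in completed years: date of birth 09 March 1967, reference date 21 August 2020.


Birth: 1967-03-09
Reference: 2020-08-21
Year difference: 2020 - 1967 = 53
Has birthday (03-09) occurred by 08-21? Yes
Age in full years: 53

53


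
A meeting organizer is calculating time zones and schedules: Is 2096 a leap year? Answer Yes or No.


Year: 2096
Divisible by 4? 2096 / 4 = 524.0 -> Yes
Divisible by 100? 2096 / 100 = 20.96 -> No
Divisible by 4 but not 100, so it IS a leap year

Yes


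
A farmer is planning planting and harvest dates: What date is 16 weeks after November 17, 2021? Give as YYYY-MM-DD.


Start: 2021-11-17
Weeks to add: 16
Convert to days: 16 x 7 = 112 days
Add 112 days to 2021-11-17
Result: 2022-03-09

2022-03-09


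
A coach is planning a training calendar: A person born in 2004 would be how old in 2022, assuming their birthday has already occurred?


Birth year: 2004
Current year: 2022
Age = current year - birth year
Age = 2022 - 2004 = 18

18


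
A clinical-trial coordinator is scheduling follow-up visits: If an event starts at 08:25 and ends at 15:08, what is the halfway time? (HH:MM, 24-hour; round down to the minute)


Start time: 08:25 = 505 minutes from midnight
End time: 15:08 = 908 minutes from midnight
Sum: 505 + 908 = 1413
Midpoint: 1413 / 2 = 706 minutes
Convert: 706 / 60 = 11 hours, 46 minutes
Result: 11:46

11:46


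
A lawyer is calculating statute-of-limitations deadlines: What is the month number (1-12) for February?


Calendar month order:
1. January
2. February <--
3. March
February is month number 2

2


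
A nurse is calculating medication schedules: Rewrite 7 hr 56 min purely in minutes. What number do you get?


Hours: 7
Extra minutes: 56
Minutes per hour: 60
Hours to minutes: 7 x 60 = 420
Total: 420 + 56 = 476

476


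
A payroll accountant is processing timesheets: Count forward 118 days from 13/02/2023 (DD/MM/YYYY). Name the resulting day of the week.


Start: 2023-02-13 (Monday)
Step 1 - find target date: add 118 days
  2023-02-13 + 118 days = 2023-06-11
Step 2 - day of week:
  118 mod 7 = 6
  Monday + 6 days -> Sunday
Result: Sunday (2023-06-11)

Sunday


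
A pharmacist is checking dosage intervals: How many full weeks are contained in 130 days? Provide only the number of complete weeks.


Total days: 130
Days per week: 7
Division: 130 / 7 = 18 remainder 4
Complete weeks: 18
Remaining days: 4

18


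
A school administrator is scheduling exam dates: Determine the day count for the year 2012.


Year: 2012
Check leap year rules:
Divisible by 4? Yes
Divisible by 100? No
2012 is a leap year
Days: 366

366


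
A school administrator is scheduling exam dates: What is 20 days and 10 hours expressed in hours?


Days: 20
Extra hours: 10
Hours per day: 24
Days to hours: 20 x 24 = 480
Total: 480 + 10 = 490

490


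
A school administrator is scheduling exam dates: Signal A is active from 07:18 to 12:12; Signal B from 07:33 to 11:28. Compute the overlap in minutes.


Interval A: [438, 732] minutes from midnight
Interval B: [453, 688] minutes from midnight
Overlap start = max(438, 453) = 453
Overlap end = min(732, 688) = 688
Overlap = 688 - 453 = 235 minutes

235


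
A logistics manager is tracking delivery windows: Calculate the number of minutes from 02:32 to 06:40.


Start time: 02:32 = 152 minutes from midnight
End time: 06:40 = 400 minutes from midnight
Difference: 400 - 152 = 248 minutes
That is 4 hours and 8 minutes

248


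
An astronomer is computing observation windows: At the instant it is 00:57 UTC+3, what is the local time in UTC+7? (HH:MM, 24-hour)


Local time: 00:57 at UTC+3 (offset 3h)
Target zone: UTC+7 (offset 7h)
Difference: 7 - (3) = 4 hours
Calculation: 0 + (4) = 4
Result: 04:57

04:57


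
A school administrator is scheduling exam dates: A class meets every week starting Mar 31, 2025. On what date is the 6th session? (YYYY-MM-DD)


First occurrence: 2025-03-31 (occurrence 1)
Each occurrence is 7 days after the previous.
Occurrence 6 is 5 weeks after the first.
5 weeks = 35 days
2025-03-31 + 35 days = 2025-05-05

2025-05-05


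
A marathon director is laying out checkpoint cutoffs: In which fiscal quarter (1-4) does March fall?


Month: March (month 3)
Q1: January-March (months 1-3)
Q2: April-June (months 4-6)
Q3: July-September (months 7-9)
Q4: October-December (months 10-12)
Month 3 falls in Q1

1


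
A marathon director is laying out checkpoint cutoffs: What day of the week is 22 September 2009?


Date: 2009-09-22
January 1, 2009 is a Thursday
Day of year: 265
Offset from Jan 1: 264 days
264 mod 7 = 5
Result: Tuesday

Tuesday


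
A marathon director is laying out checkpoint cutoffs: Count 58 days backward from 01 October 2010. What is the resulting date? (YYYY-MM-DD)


Start: 2010-10-01
Subtracting 58 days
Days already passed in October: 1
After going back through October: 57 more days to subtract
September 2010: 30 days, 27 remaining
August 2010 has 31 days, need 27
Result: 2010-08-04

2010-08-04


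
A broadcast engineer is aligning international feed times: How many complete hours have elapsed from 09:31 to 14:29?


Start: 09:31
End: 14:29
Hour difference: 14 - 9 = 5 hours
Minute difference: 29 - 31 = -2 minutes
Total minutes: 298
Complete hours: 298 / 60 = 4 (remainder 58)

4


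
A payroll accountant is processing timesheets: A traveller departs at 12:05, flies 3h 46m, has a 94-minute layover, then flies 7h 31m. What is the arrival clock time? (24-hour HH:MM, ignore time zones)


Depart: 12:05
Leg 1: +226 min -> 15:51
Layover: +94 min -> 17:25
Leg 2: +451 min -> 00:56
Total travel: 771 minutes = 12h 51m
Arrival: 00:56

00:56


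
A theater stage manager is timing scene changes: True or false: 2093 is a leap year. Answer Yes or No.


Year: 2093
Divisible by 4? 2093 / 4 = 523.25 -> No
Not divisible by 4, so NOT a leap year

No


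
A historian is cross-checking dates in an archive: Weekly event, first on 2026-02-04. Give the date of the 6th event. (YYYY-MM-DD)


First occurrence: 2026-02-04 (occurrence 1)
Each occurrence is 7 days after the previous.
Occurrence 6 is 5 weeks after the first.
5 weeks = 35 days
2026-02-04 + 35 days = 2026-03-11

2026-03-11


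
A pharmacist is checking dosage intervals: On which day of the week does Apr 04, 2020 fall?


Date: 2020-04-04
January 1, 2020 is a Wednesday
Day of year: 95
Offset from Jan 1: 94 days
94 mod 7 = 3
Result: Saturday

Saturday


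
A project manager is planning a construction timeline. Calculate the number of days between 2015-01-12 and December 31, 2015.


Start: January 12, 2015
End: December 31, 2015
Days left in January: 19
February: 28
March: 31
April: 30
May: 31
... plus remaining months
Sum of remaining months: 334
Total: 19 + 334 = 353

353


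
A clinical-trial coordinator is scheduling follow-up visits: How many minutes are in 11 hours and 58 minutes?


Hours: 11
Extra minutes: 58
Minutes per hour: 60
Hours to minutes: 11 x 60 = 660
Total: 660 + 58 = 718

718


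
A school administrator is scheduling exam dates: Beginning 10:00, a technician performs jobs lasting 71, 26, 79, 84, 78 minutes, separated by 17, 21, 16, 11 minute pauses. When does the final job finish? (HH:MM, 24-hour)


Start: 10:00 = 600 min from midnight
  after task 1 (71 min): 11:11
  after break (17 min): 11:28
  after task 2 (26 min): 11:54
  after break (21 min): 12:15
  after task 3 (79 min): 13:34
  after break (16 min): 13:50
  after task 4 (84 min): 15:14
  after break (11 min): 15:25
  after task 5 (78 min): 16:43
Total elapsed: 403 minutes
End time: 16:43

16:43


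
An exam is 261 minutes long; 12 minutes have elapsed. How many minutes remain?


Total budget: 261 minutes
Time used: 12 minutes
Remaining: 261 - 12 = 249 minutes
Percent used: 4.6%
Percent remaining: 95.4%

249


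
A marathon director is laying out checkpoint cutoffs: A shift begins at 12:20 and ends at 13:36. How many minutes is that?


Start time: 12:20 = 740 minutes from midnight
End time: 13:36 = 816 minutes from midnight
Difference: 816 - 740 = 76 minutes
That is 1 hours and 16 minutes

76


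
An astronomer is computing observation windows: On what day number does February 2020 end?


Month: February
Year: 2020
2020 is a leap year
February has 29 days
Total: 29 days

29


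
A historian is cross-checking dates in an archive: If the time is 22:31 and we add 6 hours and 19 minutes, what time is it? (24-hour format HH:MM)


Start time: 22:31
Adding: 6 hours 19 minutes
Minutes: 31 + 19 = 50
Hours: 22 + 6 + 0 = 28
Hour wraparound: 28 mod 24 = 4
Result: 04:50

04:50


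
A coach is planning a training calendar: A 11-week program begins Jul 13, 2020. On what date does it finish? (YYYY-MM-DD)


Start: 2020-07-13
Weeks to add: 11
Convert to days: 11 x 7 = 77 days
Add 77 days to 2020-07-13
Result: 2020-09-28

2020-09-28


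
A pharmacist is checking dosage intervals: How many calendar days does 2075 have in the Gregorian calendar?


Year: 2075
Check leap year rules:
Divisible by 4? No
2075 is not a leap year
Days: 365

365


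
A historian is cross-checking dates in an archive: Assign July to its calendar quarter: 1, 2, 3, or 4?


Month: July (month 7)
Q1: January-March (months 1-3)
Q2: April-June (months 4-6)
Q3: July-September (months 7-9)
Q4: October-December (months 10-12)
Month 7 falls in Q3

3


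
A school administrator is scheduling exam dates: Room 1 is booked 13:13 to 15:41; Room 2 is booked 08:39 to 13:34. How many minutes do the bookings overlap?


Interval A: [793, 941] minutes from midnight
Interval B: [519, 814] minutes from midnight
Overlap start = max(793, 519) = 793
Overlap end = min(941, 814) = 814
Overlap = 814 - 793 = 21 minutes

21


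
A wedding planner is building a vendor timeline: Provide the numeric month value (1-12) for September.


Calendar month order:
8. August
9. September <--
10. October
September is month number 9

9


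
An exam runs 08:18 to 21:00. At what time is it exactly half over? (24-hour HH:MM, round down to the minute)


Start time: 08:18 = 498 minutes from midnight
End time: 21:00 = 1260 minutes from midnight
Sum: 498 + 1260 = 1758
Midpoint: 1758 / 2 = 879 minutes
Convert: 879 / 60 = 14 hours, 39 minutes
Result: 14:39

14:39


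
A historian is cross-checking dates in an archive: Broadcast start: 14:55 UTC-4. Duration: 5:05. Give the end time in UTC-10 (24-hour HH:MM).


Start: 14:55 in UTC-4
Step 1 - add duration:
  minutes: 55 + 5 = 60 (carry 1h)
  hours: 14 + 5 + 1 = 20
  end in UTC-4: 20:00
Step 2 - convert UTC-4 -> UTC-10:
  offset difference: -10 - (-4) = -6 hours
  20 + (-6) = 14 -> mod 24 = 14
Result: 14:00 in UTC-10

14:00


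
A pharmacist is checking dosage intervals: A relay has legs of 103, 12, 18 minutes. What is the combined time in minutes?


Durations: 103, 12, 18
Running sum: 103
+ 12 = 115
+ 18 = 133
Total duration: 133 minutes
That is 2 hours and 13 minutes

133


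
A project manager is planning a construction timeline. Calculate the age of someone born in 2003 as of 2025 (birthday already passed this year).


Birth year: 2003
Current year: 2025
Age = current year - birth year
Age = 2025 - 2003 = 22

22


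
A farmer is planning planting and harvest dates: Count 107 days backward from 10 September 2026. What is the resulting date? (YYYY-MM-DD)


Start: 2026-09-10
Subtracting 107 days
Days already passed in September: 10
After going back through September: 97 more days to subtract
August 2026: 31 days, 66 remaining
July 2026: 31 days, 35 remaining
June 2026: 30 days, 5 remaining
May 2026 has 31 days, need 5
Result: 2026-05-26

2026-05-26


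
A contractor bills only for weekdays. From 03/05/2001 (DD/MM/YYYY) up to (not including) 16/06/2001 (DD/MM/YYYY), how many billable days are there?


Start: 2001-05-03 (Thursday)
End (exclusive): 2001-06-16 (Saturday)
Total calendar days: 44
Full weeks: 44 // 7 = 6 -> 30 weekdays
Remaining 2 days starting on Thursday:
  Thu(w), Fri(w) -> 2 weekdays
Total business days: 30 + 2 = 32

32


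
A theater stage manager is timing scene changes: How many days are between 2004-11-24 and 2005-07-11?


Start date: 2004-11-24
End date: 2005-07-11
Nov 2004: +7 days
Dec 2004: +31 days
Jan 2005: +31 days
... (6 more months)
Total: 229 days

229


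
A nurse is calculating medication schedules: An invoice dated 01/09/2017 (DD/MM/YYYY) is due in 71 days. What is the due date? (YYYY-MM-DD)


Start: 2017-09-01
Adding 71 days
Days remaining in September: 29
After September: 42 days still to add
October 2017: 31 days, 11 remaining
November 2017 has 30 days, need 11
Result: 2017-11-11

2017-11-11


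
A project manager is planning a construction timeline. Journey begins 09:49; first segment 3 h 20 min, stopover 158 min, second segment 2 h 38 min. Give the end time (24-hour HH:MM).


Depart: 09:49
Leg 1: +200 min -> 13:09
Layover: +158 min -> 15:47
Leg 2: +158 min -> 18:25
Total travel: 516 minutes = 8h 36m
Arrival: 18:25

18:25


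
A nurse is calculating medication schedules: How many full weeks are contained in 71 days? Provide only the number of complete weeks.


Total days: 71
Days per week: 7
Division: 71 / 7 = 10 remainder 1
Complete weeks: 10
Remaining days: 1

10


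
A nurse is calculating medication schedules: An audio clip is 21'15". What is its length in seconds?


Minutes: 21
Seconds: 15
Convert minutes to seconds: 21 x 60 = 1260
Add remaining seconds: 1260 + 15 = 1275

1275


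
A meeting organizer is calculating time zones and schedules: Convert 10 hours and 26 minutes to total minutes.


Hours: 10
Minutes: 26
Convert hours to minutes: 10 x 60 = 600
Add remaining minutes: 600 + 26 = 626

626


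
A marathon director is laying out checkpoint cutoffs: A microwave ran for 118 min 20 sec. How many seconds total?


Minutes: 118
Extra seconds: 20
Seconds per minute: 60
Minutes to seconds: 118 x 60 = 7080
Total: 7080 + 20 = 7100

7100


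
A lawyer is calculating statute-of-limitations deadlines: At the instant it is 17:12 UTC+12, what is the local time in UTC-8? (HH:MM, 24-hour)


Local time: 17:12 at UTC+12 (offset 12h)
Target zone: UTC-8 (offset -8h)
Difference: -8 - (12) = -20 hours
Calculation: 17 + (-20) = -3
Wraparound: (-3) mod 24 = 21
Result: 21:12

21:12


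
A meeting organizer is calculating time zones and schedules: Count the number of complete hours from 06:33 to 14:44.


Start: 06:33
End: 14:44
Hour difference: 14 - 6 = 8 hours
Minute difference: 44 - 33 = 11 minutes
Total minutes: 491
Complete hours: 491 / 60 = 8 (remainder 11)

8


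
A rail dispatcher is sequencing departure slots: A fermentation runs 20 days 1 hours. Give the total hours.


Days: 20
Extra hours: 1
Hours per day: 24
Days to hours: 20 x 24 = 480
Total: 480 + 1 = 481

481


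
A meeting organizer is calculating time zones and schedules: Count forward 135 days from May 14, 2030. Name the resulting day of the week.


Start: 2030-05-14 (Tuesday)
Step 1 - find target date: add 135 days
  2030-05-14 + 135 days = 2030-09-26
Step 2 - day of week:
  135 mod 7 = 2
  Tuesday + 2 days -> Thursday
Result: Thursday (2030-09-26)

Thursday


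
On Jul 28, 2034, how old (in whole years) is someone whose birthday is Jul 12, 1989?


Birth: 1989-07-12
Reference: 2034-07-28
Year difference: 2034 - 1989 = 45
Has birthday (07-12) occurred by 07-28? Yes
Age in full years: 45

45


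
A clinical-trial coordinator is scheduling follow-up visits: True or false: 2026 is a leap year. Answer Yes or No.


Year: 2026
Divisible by 4? 2026 / 4 = 506.5 -> No
Not divisible by 4, so NOT a leap year

No


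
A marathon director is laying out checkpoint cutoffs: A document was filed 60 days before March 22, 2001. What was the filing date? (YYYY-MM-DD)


Start: 2001-03-22
Subtracting 60 days
Days already passed in March: 22
After going back through March: 38 more days to subtract
February 2001: 28 days, 10 remaining
January 2001 has 31 days, need 10
Result: 2001-01-21

2001-01-21


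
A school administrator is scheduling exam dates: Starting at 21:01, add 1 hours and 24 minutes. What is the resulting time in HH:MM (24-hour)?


Start time: 21:01
Adding: 1 hours 24 minutes
Minutes: 1 + 24 = 25
Hours: 21 + 1 + 0 = 22
Result: 22:25

22:25


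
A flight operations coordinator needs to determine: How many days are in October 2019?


Month: October
Year: 2019
October is a 31-day month
Total: 31 days

31


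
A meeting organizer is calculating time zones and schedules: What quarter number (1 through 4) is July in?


Month: July (month 7)
Q1: January-March (months 1-3)
Q2: April-June (months 4-6)
Q3: July-September (months 7-9)
Q4: October-December (months 10-12)
Month 7 falls in Q3

3


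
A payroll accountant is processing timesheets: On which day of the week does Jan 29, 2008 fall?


Date: 2008-01-29
January 1, 2008 is a Tuesday
Day of year: 29
Offset from Jan 1: 28 days
28 mod 7 = 0
Result: Tuesday

Tuesday


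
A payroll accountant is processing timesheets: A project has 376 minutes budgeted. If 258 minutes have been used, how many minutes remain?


Total budget: 376 minutes
Time used: 258 minutes
Remaining: 376 - 258 = 118 minutes
Percent used: 68.6%
Percent remaining: 31.4%

118


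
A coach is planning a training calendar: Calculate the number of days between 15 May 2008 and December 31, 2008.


Start: May 15, 2008
End: December 31, 2008
Days left in May: 16
June: 30
July: 31
August: 31
September: 30
... plus remaining months
Sum of remaining months: 214
Total: 16 + 214 = 230

230


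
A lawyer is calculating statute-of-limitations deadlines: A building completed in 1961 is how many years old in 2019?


Birth year: 1961
Current year: 2019
Age = current year - birth year
Age = 2019 - 1961 = 58

58


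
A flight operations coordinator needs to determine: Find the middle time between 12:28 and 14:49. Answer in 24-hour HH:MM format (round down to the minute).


Start time: 12:28 = 748 minutes from midnight
End time: 14:49 = 889 minutes from midnight
Sum: 748 + 889 = 1637
Midpoint: 1637 / 2 = 818 minutes
Convert: 818 / 60 = 13 hours, 38 minutes
Result: 13:38

13:38


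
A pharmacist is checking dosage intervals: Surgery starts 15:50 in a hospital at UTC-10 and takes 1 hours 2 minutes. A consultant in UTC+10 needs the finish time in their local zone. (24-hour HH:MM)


Start: 15:50 in UTC-10
Step 1 - add duration:
  minutes: 50 + 2 = 52
  hours: 15 + 1 + 0 = 16
  end in UTC-10: 16:52
Step 2 - convert UTC-10 -> UTC+10:
  offset difference: 10 - (-10) = 20 hours
  16 + (20) = 36 -> mod 24 = 12
Result: 12:52 in UTC+10

12:52


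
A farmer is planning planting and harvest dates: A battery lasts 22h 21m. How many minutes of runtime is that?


Hours: 22
Extra minutes: 21
Minutes per hour: 60
Hours to minutes: 22 x 60 = 1320
Total: 1320 + 21 = 1341

1341


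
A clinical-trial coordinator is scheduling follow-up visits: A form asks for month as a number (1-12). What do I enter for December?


Calendar month order:
11. November
12. December <--
December is month number 12

12


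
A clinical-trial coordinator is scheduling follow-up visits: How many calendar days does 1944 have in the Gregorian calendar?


Year: 1944
Check leap year rules:
Divisible by 4? Yes
Divisible by 100? No
1944 is a leap year
Days: 366

366


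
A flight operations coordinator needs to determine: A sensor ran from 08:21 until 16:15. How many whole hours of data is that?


Start: 08:21
End: 16:15
Hour difference: 16 - 8 = 8 hours
Minute difference: 15 - 21 = -6 minutes
Total minutes: 474
Complete hours: 474 / 60 = 7 (remainder 54)

7


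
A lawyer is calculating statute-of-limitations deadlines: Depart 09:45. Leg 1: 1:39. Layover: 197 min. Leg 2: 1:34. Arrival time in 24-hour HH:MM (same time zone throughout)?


Depart: 09:45
Leg 1: +99 min -> 11:24
Layover: +197 min -> 14:41
Leg 2: +94 min -> 16:15
Total travel: 390 minutes = 6h 30m
Arrival: 16:15

16:15


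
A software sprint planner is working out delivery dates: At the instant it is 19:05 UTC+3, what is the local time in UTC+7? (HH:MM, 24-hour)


Local time: 19:05 at UTC+3 (offset 3h)
Target zone: UTC+7 (offset 7h)
Difference: 7 - (3) = 4 hours
Calculation: 19 + (4) = 23
Result: 23:05

23:05


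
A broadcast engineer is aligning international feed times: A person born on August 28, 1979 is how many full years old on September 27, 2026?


Birth: 1979-08-28
Reference: 2026-09-27
Year difference: 2026 - 1979 = 47
Has birthday (08-28) occurred by 09-27? Yes
Age in full years: 47

47


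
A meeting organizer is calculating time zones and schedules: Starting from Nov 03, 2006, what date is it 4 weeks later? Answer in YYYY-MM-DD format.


Start: 2006-11-03
Weeks to add: 4
Convert to days: 4 x 7 = 28 days
Add 28 days to 2006-11-03
Result: 2006-12-01

2006-12-01


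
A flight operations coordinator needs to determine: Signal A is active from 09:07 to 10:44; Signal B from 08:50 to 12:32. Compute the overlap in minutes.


Interval A: [547, 644] minutes from midnight
Interval B: [530, 752] minutes from midnight
Overlap start = max(547, 530) = 547
Overlap end = min(644, 752) = 644
Overlap = 644 - 547 = 97 minutes

97


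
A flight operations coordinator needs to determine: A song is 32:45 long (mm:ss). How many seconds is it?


Minutes: 32
Extra seconds: 45
Seconds per minute: 60
Minutes to seconds: 32 x 60 = 1920
Total: 1920 + 45 = 1965

1965


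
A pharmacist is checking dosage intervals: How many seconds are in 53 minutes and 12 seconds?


Minutes: 53
Seconds: 12
Convert minutes to seconds: 53 x 60 = 3180
Add remaining seconds: 3180 + 12 = 3192

3192


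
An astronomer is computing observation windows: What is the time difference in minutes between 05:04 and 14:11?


Start time: 05:04 = 304 minutes from midnight
End time: 14:11 = 851 minutes from midnight
Difference: 851 - 304 = 547 minutes
That is 9 hours and 7 minutes

547


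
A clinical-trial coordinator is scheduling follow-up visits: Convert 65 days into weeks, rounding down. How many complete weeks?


Total days: 65
Days per week: 7
Division: 65 / 7 = 9 remainder 2
Complete weeks: 9
Remaining days: 2

9


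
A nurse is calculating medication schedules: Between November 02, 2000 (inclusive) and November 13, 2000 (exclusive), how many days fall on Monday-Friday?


Start: 2000-11-02 (Thursday)
End (exclusive): 2000-11-13 (Monday)
Total calendar days: 11
Full weeks: 11 // 7 = 1 -> 5 weekdays
Remaining 4 days starting on Thursday:
  Thu(w), Fri(w), Sat(-), Sun(-) -> 2 weekdays
Total business days: 5 + 2 = 7

7


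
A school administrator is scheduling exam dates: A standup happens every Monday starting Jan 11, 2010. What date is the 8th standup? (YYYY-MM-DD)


First occurrence: 2010-01-11 (occurrence 1)
Each occurrence is 7 days after the previous.
Occurrence 8 is 7 weeks after the first.
7 weeks = 49 days
2010-01-11 + 49 days = 2010-03-01

2010-03-01


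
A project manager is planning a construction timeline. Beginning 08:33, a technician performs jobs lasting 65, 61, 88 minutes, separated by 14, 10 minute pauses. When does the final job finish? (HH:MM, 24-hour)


Start: 08:33 = 513 min from midnight
  after task 1 (65 min): 09:38
  after break (14 min): 09:52
  after task 2 (61 min): 10:53
  after break (10 min): 11:03
  after task 3 (88 min): 12:31
Total elapsed: 238 minutes
End time: 12:31

12:31


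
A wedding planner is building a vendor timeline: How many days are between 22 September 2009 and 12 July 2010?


Start date: 2009-09-22
End date: 2010-07-12
Sep 2009: +9 days
Oct 2009: +31 days
Nov 2009: +30 days
... (8 more months)
Total: 293 days

293


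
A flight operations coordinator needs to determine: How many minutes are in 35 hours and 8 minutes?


Hours: 35
Minutes: 8
Convert hours to minutes: 35 x 60 = 2100
Add remaining minutes: 2100 + 8 = 2108

2108


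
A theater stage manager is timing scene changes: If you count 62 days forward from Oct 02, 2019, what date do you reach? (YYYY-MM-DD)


Start: 2019-10-02
Adding 62 days
Days remaining in October: 29
After October: 33 days still to add
November 2019: 30 days, 3 remaining
December 2019 has 31 days, need 3
Result: 2019-12-03

2019-12-03


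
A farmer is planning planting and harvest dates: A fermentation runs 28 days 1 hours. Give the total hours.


Days: 28
Extra hours: 1
Hours per day: 24
Days to hours: 28 x 24 = 672
Total: 672 + 1 = 673

673


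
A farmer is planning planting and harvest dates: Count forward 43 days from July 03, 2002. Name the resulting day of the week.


Start: 2002-07-03 (Wednesday)
Step 1 - find target date: add 43 days
  2002-07-03 + 43 days = 2002-08-15
Step 2 - day of week:
  43 mod 7 = 1
  Wednesday + 1 days -> Thursday
Result: Thursday (2002-08-15)

Thursday


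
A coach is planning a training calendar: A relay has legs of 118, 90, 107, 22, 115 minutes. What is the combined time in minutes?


Durations: 118, 90, 107, 22, 115
Running sum: 118
+ 90 = 208
+ 107 = 315
+ 22 = 337
+ 115 = 452
Total duration: 452 minutes
That is 7 hours and 32 minutes

452


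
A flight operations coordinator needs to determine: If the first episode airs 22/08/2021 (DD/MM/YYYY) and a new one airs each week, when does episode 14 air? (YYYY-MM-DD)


First occurrence: 2021-08-22 (occurrence 1)
Each occurrence is 7 days after the previous.
Occurrence 14 is 13 weeks after the first.
13 weeks = 91 days
2021-08-22 + 91 days = 2021-11-21

2021-11-21


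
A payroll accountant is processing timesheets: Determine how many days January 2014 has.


Month: January
Year: 2014
January is a 31-day month
Total: 31 days

31


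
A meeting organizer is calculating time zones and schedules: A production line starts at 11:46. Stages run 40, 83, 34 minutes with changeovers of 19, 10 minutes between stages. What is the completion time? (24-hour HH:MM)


Start: 11:46 = 706 min from midnight
  after task 1 (40 min): 12:26
  after break (19 min): 12:45
  after task 2 (83 min): 14:08
  after break (10 min): 14:18
  after task 3 (34 min): 14:52
Total elapsed: 186 minutes
End time: 14:52

14:52
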